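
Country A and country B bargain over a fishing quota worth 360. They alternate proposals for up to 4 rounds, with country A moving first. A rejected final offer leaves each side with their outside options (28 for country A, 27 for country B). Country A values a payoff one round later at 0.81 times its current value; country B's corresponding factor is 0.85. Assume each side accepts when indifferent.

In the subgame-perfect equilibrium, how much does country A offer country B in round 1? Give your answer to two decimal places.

252.43

Round 4 (country B proposes): country A gets 28 if talks fail, so country B offers 28 and keeps 332.
Round 3 (country A proposes): country B can get 332 next round, worth 0.85 × 332 = 282.2 now, so country A offers 282.2, keeping 77.8.
Round 2 (country B proposes): country A can get 77.8 next round, worth 0.81 × 77.8 = 63.018 now; country B offers that and keeps 296.982.
Round 1 (country A proposes): country B can get 296.982 next round, worth 0.85 × 296.982 = 252.4347 now, so country A offers 252.4347, keeping 107.5653.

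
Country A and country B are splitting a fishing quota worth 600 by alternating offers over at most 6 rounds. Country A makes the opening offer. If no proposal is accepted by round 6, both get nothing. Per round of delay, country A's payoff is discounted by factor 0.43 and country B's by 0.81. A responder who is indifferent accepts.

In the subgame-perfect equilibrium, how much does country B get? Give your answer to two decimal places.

Round 6 (country B proposes): country A will accept anything ≥ 0, so country B offers 0 and keeps 600.
Round 5 (country A proposes): country B can get 600 next round, worth 0.81 × 600 = 486 now, so country A offers 486, keeping 114.
Round 4 (country B proposes): country A can get 114 next round, worth 0.43 × 114 = 49.02 now, so country B offers 49.02, keeping 550.98.
Round 3 (country A proposes): country B can get 550.98 next round, worth 0.81 × 550.98 = 446.2938 now, so country A offers 446.2938, keeping 153.7062.
Round 2 (country B proposes): country A can get 153.7062 next round, worth 0.43 × 153.7062 = 66.093666 now. Country B offers 66.093666 and keeps 600 − 66.093666 = 533.906334.
Round 1 (country A proposes): country B can get 533.906334 next round, worth 0.81 × 533.906334 = 432.46413054 now; country A offers that and keeps 167.53586946.

432.46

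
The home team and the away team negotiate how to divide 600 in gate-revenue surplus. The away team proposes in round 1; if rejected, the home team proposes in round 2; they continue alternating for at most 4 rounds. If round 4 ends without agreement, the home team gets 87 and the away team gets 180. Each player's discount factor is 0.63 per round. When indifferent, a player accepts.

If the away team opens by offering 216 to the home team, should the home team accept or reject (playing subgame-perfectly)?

Reject

Work out the home team's continuation value if the offer is rejected.
Round 4 (the home team proposes): the away team gets 180 if talks fail, so the home team offers 180 and keeps 420.
Round 3 (the away team proposes): the home team can get 420 next round, worth 0.63 × 420 = 264.6 now; the away team offers that and keeps 335.4.
Round 2 (the home team proposes): the away team can get 335.4 next round, worth 0.63 × 335.4 = 211.302 now; the home team offers that and keeps 388.698.
So by rejecting in round 1, the home team gets 388.698 next round, worth 0.63 × 388.698 = 244.87974 now.
Offer 216 < 244.87974, so the home team rejects.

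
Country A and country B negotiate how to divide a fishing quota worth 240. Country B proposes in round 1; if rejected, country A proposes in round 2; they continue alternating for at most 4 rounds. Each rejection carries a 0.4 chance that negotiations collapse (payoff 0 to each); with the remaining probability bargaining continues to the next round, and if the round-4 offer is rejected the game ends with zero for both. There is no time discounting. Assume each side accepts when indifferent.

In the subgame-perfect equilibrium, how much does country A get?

Round 4 (country A proposes): rejection yields 0 for country B; country A offers 0 and keeps 240.
Round 3 (country B proposes): rejecting gives country A an expected 0.6 × 240 = 144; country B offers that and keeps 96.
Round 2 (country A proposes): rejecting gives country B an expected 0.6 × 96 = 57.6; country A offers that and keeps 182.4.
Round 1 (country B proposes): rejecting gives country A an expected 0.6 × 182.4 = 109.44. Country B offers 109.44 and keeps 240 − 109.44 = 130.56.

109.44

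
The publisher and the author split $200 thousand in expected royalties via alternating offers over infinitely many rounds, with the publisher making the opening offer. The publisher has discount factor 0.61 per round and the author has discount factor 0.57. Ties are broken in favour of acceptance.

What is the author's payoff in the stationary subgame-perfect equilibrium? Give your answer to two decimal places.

68.16

Let x be the publisher's share when the publisher proposes and y be the author's share when the author proposes.
The author accepts iff offered ≥ 0.57·y, so x = 200 − 0.57y. Symmetrically y = 200 − 0.61x.
Substituting: x = 200 − 0.57(200 − 0.61x), giving x(1 − 0.61·0.57) = 200(1 − 0.57).
So x = 200 × 0.43 / 0.6523 ≈ 131.8412, and the author receives 200 − x ≈ 68.1588.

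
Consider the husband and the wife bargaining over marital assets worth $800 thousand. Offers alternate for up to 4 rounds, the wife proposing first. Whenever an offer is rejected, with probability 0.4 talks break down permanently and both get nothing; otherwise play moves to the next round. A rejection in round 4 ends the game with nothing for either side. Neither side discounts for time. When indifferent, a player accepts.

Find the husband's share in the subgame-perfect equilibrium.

364.8

By backward induction:
Round 4 (the husband proposes): rejection yields 0 for the wife; the husband offers 0 and keeps 800.
Round 3 (the wife proposes): rejecting gives the husband an expected 0.6 × 800 = 480, so the wife offers 480, keeping 320.
Round 2 (the husband proposes): rejecting gives the wife an expected 0.6 × 320 = 192, so the husband offers 192, keeping 608.
Round 1 (the wife proposes): rejecting gives the husband an expected 0.6 × 608 = 364.8, so the wife offers 364.8, keeping 435.2.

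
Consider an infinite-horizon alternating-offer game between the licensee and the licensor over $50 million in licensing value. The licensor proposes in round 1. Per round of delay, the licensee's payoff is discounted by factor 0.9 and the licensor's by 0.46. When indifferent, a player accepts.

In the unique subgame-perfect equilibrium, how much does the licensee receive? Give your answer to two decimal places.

Let x be the licensor's share when the licensor proposes and y be the licensee's share when the licensee proposes.
The licensee accepts iff offered ≥ 0.9·y, so x = 50 − 0.9y. Symmetrically y = 50 − 0.46x.
Substituting: x = 50 − 0.9(50 − 0.46x), giving x(1 − 0.46·0.9) = 50(1 − 0.9).
So x = 50 × 0.1 / 0.586 ≈ 8.5324, and the licensee receives 50 − x ≈ 41.4676.

41.47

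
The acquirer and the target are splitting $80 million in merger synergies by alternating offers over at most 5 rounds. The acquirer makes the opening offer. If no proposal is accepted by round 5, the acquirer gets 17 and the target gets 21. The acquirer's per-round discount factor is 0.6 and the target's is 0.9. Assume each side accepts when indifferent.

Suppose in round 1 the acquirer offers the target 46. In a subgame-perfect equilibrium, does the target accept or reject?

Reject

Round 5 (the acquirer proposes): the target gets 21 if talks fail, so the acquirer offers 21 and keeps 59.
Round 4 (the target proposes): the acquirer can get 59 next round, worth 0.6 × 59 = 35.4 now, so the target offers 35.4, keeping 44.6.
Round 3 (the acquirer proposes): the target can get 44.6 next round, worth 0.9 × 44.6 = 40.14 now; the acquirer offers that and keeps 39.86.
Round 2 (the target proposes): the acquirer can get 39.86 next round, worth 0.6 × 39.86 = 23.916 now, so the target offers 23.916, keeping 56.084.
So by rejecting in round 1, the target gets 56.084 next round, worth 0.9 × 56.084 = 50.4756 now.
Offer 46 < 50.4756, so the target rejects.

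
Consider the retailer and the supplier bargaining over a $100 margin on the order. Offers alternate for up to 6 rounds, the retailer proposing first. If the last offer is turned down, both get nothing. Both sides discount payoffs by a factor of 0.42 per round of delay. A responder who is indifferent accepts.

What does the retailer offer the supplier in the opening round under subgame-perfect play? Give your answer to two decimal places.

29.96

Work backward from the last round.
Round 6 (the supplier proposes): the retailer will accept anything ≥ 0, so the supplier offers 0 and keeps 100.
Round 5 (the retailer proposes): the supplier can get 100 next round, worth 0.42 × 100 = 42 now; the retailer offers that and keeps 58.
Round 4 (the supplier proposes): the retailer can get 58 next round, worth 0.42 × 58 = 24.36 now, so the supplier offers 24.36, keeping 75.64.
Round 3 (the retailer proposes): the supplier can get 75.64 next round, worth 0.42 × 75.64 = 31.7688 now; the retailer offers that and keeps 68.2312.
Round 2 (the supplier proposes): the retailer can get 68.2312 next round, worth 0.42 × 68.2312 = 28.657104 now. The supplier offers 28.657104 and keeps 100 − 28.657104 = 71.342896.
Round 1 (the retailer proposes): the supplier can get 71.342896 next round, worth 0.42 × 71.342896 = 29.96401632 now, so the retailer offers 29.96401632, keeping 70.03598368.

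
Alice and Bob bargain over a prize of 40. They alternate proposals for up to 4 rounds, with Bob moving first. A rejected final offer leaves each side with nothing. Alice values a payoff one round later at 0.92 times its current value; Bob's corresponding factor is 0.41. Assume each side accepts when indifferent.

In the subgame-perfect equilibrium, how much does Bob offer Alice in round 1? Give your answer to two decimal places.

35.59

Solve by backward induction from round 4.
Round 4 (Alice proposes): Bob will accept anything ≥ 0, so Alice offers 0 and keeps 40.
Round 3 (Bob proposes): Alice can get 40 next round, worth 0.92 × 40 = 36.8 now. Bob offers 36.8 and keeps 40 − 36.8 = 3.2.
Round 2 (Alice proposes): Bob can get 3.2 next round, worth 0.41 × 3.2 = 1.312 now. Alice offers 1.312 and keeps 40 − 1.312 = 38.688.
Round 1 (Bob proposes): Alice can get 38.688 next round, worth 0.92 × 38.688 = 35.59296 now. Bob offers 35.59296 and keeps 40 − 35.59296 = 4.40704.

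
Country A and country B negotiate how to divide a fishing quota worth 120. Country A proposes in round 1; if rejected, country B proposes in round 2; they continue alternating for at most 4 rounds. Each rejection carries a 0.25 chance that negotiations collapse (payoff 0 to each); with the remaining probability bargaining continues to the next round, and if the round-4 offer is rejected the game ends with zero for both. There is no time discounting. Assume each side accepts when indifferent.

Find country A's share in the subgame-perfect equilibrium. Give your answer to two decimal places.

46.88

Round 4 (country B proposes): rejection yields 0 for country A; country B offers 0 and keeps 120.
Round 3 (country A proposes): rejecting gives country B an expected 0.75 × 120 = 90; country A offers that and keeps 30.
Round 2 (country B proposes): rejecting gives country A an expected 0.75 × 30 = 22.5; country B offers that and keeps 97.5.
Round 1 (country A proposes): rejecting gives country B an expected 0.75 × 97.5 = 73.125; country A offers that and keeps 46.875.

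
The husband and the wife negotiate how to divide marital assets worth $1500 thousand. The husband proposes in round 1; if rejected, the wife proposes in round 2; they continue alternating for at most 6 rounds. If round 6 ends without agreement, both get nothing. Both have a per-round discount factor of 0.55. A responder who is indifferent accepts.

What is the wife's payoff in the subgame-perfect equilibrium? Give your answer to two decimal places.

559.05

Round 6 (the wife proposes): rejection yields 0 for the husband; the wife offers 0 and keeps 1500.
Round 5 (the husband proposes): the wife can get 1500 next round, worth 0.55 × 1500 = 825 now, so the husband offers 825, keeping 675.
Round 4 (the wife proposes): the husband can get 675 next round, worth 0.55 × 675 = 371.25 now. The wife offers 371.25 and keeps 1500 − 371.25 = 1128.75.
Round 3 (the husband proposes): the wife can get 1128.75 next round, worth 0.55 × 1128.75 = 620.8125 now. The husband offers 620.8125 and keeps 1500 − 620.8125 = 879.1875.
Round 2 (the wife proposes): the husband can get 879.1875 next round, worth 0.55 × 879.1875 = 483.553125 now. The wife offers 483.553125 and keeps 1500 − 483.553125 = 1016.446875.
Round 1 (the husband proposes): the wife can get 1016.446875 next round, worth 0.55 × 1016.446875 = 559.04578125 now, so the husband offers 559.04578125, keeping 940.95421875.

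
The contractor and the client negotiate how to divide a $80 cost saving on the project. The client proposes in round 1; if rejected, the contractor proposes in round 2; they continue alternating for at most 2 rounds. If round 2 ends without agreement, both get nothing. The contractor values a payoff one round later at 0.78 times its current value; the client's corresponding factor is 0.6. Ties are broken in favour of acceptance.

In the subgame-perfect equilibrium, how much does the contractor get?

Solve by backward induction from round 2.
Round 2 (the contractor proposes): the client will accept anything ≥ 0, so the contractor offers 0 and keeps 80.
Round 1 (the client proposes): the contractor can get 80 next round, worth 0.78 × 80 = 62.4 now; the client offers that and keeps 17.6.

62.4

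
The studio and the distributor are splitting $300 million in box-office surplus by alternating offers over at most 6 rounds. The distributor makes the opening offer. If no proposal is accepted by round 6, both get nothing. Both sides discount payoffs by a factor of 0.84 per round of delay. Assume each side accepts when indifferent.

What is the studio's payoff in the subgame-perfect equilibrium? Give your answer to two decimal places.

By backward induction:
Round 6 (the studio proposes): rejection yields 0 for the distributor; the studio offers 0 and keeps 300.
Round 5 (the distributor proposes): the studio can get 300 next round, worth 0.84 × 300 = 252 now. The distributor offers 252 and keeps 300 − 252 = 48.
Round 4 (the studio proposes): the distributor can get 48 next round, worth 0.84 × 48 = 40.32 now; the studio offers that and keeps 259.68.
Round 3 (the distributor proposes): the studio can get 259.68 next round, worth 0.84 × 259.68 = 218.1312 now; the distributor offers that and keeps 81.8688.
Round 2 (the studio proposes): the distributor can get 81.8688 next round, worth 0.84 × 81.8688 = 68.769792 now. The studio offers 68.769792 and keeps 300 − 68.769792 = 231.230208.
Round 1 (the distributor proposes): the studio can get 231.230208 next round, worth 0.84 × 231.230208 = 194.23337472 now. The distributor offers 194.23337472 and keeps 300 − 194.23337472 = 105.76662528.

194.23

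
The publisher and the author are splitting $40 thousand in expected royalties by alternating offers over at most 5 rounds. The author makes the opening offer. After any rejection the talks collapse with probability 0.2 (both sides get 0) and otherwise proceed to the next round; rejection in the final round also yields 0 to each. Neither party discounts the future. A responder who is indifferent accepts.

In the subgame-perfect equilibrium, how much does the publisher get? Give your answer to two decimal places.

10.50

Round 5 (the author proposes): rejection yields 0 for the publisher; the author offers 0 and keeps 40.
Round 4 (the publisher proposes): rejecting gives the author an expected 0.8 × 40 = 32, so the publisher offers 32, keeping 8.
Round 3 (the author proposes): rejecting gives the publisher an expected 0.8 × 8 = 6.4. The author offers 6.4 and keeps 40 − 6.4 = 33.6.
Round 2 (the publisher proposes): rejecting gives the author an expected 0.8 × 33.6 = 26.88. The publisher offers 26.88 and keeps 40 − 26.88 = 13.12.
Round 1 (the author proposes): rejecting gives the publisher an expected 0.8 × 13.12 = 10.496, so the author offers 10.496, keeping 29.504.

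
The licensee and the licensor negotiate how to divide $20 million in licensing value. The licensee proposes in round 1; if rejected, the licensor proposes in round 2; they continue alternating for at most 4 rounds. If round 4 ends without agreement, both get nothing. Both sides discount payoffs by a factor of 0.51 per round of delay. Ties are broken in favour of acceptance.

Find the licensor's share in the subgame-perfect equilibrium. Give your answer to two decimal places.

7.65

By backward induction:
Round 4 (the licensor proposes): the licensee will accept anything ≥ 0, so the licensor offers 0 and keeps 20.
Round 3 (the licensee proposes): the licensor can get 20 next round, worth 0.51 × 20 = 10.2 now; the licensee offers that and keeps 9.8.
Round 2 (the licensor proposes): the licensee can get 9.8 next round, worth 0.51 × 9.8 = 4.998 now; the licensor offers that and keeps 15.002.
Round 1 (the licensee proposes): the licensor can get 15.002 next round, worth 0.51 × 15.002 = 7.65102 now. The licensee offers 7.65102 and keeps 20 − 7.65102 = 12.34898.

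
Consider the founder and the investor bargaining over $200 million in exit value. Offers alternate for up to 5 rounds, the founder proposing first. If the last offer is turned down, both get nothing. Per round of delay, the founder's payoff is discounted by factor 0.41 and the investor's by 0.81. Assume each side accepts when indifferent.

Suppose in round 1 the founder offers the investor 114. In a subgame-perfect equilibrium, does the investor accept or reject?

Reject

Round 5 (the founder proposes): rejection yields 0 for the investor; the founder offers 0 and keeps 200.
Round 4 (the investor proposes): the founder can get 200 next round, worth 0.41 × 200 = 82 now, so the investor offers 82, keeping 118.
Round 3 (the founder proposes): the investor can get 118 next round, worth 0.81 × 118 = 95.58 now; the founder offers that and keeps 104.42.
Round 2 (the investor proposes): the founder can get 104.42 next round, worth 0.41 × 104.42 = 42.8122 now; the investor offers that and keeps 157.1878.
So by rejecting in round 1, the investor gets 157.1878 next round, worth 0.81 × 157.1878 = 127.322118 now.
Offer 114 < 127.322118, so the investor rejects.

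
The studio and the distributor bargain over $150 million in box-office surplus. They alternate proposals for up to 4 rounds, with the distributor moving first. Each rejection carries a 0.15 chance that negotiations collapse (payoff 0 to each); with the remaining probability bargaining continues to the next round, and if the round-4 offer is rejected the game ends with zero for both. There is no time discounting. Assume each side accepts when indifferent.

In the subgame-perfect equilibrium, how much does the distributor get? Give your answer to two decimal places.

Round 4 (the studio proposes): the distributor will accept anything ≥ 0, so the studio offers 0 and keeps 150.
Round 3 (the distributor proposes): rejecting gives the studio an expected 0.85 × 150 = 127.5. The distributor offers 127.5 and keeps 150 − 127.5 = 22.5.
Round 2 (the studio proposes): rejecting gives the distributor an expected 0.85 × 22.5 = 19.125, so the studio offers 19.125, keeping 130.875.
Round 1 (the distributor proposes): rejecting gives the studio an expected 0.85 × 130.875 = 111.24375; the distributor offers that and keeps 38.75625.

38.76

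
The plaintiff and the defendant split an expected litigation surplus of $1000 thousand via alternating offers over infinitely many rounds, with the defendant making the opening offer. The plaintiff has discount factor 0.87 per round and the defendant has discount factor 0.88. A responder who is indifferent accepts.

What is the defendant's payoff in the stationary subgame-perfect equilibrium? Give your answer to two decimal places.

When the defendant proposes, the plaintiff accepts any offer worth at least 0.87 times what the plaintiff would get by proposing next round; and vice versa.
This gives x = 1000 − 0.87y and y = 1000 − 0.88x, where x and y are each side's share when it proposes.
Hence (1 − 0.87·0.88)x = 1000(1 − 0.87), i.e. 0.2344·x = 130.
x ≈ 554.6075; the plaintiff's share is 1000 − x ≈ 445.3925.

554.61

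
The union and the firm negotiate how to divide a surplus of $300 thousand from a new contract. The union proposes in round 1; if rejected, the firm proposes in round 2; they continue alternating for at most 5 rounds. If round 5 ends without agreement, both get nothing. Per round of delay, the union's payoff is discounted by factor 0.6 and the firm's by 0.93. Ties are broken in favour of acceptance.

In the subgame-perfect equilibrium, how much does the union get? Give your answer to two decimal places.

Round 5 (the union proposes): the firm will accept anything ≥ 0, so the union offers 0 and keeps 300.
Round 4 (the firm proposes): the union can get 300 next round, worth 0.6 × 300 = 180 now, so the firm offers 180, keeping 120.
Round 3 (the union proposes): the firm can get 120 next round, worth 0.93 × 120 = 111.6 now; the union offers that and keeps 188.4.
Round 2 (the firm proposes): the union can get 188.4 next round, worth 0.6 × 188.4 = 113.04 now; the firm offers that and keeps 186.96.
Round 1 (the union proposes): the firm can get 186.96 next round, worth 0.93 × 186.96 = 173.8728 now, so the union offers 173.8728, keeping 126.1272.

126.13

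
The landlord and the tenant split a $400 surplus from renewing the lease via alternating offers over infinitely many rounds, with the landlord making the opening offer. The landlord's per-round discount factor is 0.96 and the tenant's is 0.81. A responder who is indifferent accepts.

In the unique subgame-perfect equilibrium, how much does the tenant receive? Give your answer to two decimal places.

In a stationary SPE each proposer offers the other exactly their discounted continuation value.
If the landlord keeps x when proposing and the tenant keeps y when proposing, then x = 400 − 0.81y and y = 400 − 0.96x.
Solving: x = 400(1 − 0.81) / (1 − 0.96·0.81) = 76 / 0.2224 ≈ 341.7266.
The tenant gets 400 − 341.7266 ≈ 58.2734.

58.27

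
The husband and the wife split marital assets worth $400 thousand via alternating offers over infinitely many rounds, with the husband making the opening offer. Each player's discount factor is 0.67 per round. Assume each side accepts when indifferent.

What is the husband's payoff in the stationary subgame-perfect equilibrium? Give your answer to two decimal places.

In a stationary SPE each proposer offers the other exactly their discounted continuation value.
If the husband keeps x when proposing and the wife keeps y when proposing, then x = 400 − 0.67y and y = 400 − 0.67x.
Solving: x = 400(1 − 0.67) / (1 − 0.67·0.67) = 132 / 0.5511 ≈ 239.5210.
The wife gets 400 − 239.5210 ≈ 160.4790.

239.52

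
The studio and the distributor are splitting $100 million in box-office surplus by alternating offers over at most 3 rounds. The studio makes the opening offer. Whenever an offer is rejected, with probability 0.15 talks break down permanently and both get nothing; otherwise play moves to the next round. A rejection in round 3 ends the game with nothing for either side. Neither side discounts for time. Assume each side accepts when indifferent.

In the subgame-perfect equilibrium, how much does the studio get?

Round 3 (the studio proposes): the distributor will accept anything ≥ 0, so the studio offers 0 and keeps 100.
Round 2 (the distributor proposes): rejecting gives the studio an expected 0.85 × 100 = 85, so the distributor offers 85, keeping 15.
Round 1 (the studio proposes): rejecting gives the distributor an expected 0.85 × 15 = 12.75, so the studio offers 12.75, keeping 87.25.

87.25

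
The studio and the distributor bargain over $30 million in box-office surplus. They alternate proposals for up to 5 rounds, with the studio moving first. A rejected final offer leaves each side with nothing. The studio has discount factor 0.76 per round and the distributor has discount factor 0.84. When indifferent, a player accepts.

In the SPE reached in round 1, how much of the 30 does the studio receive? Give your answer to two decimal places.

20.09

Round 5 (the studio proposes): rejection yields 0 for the distributor; the studio offers 0 and keeps 30.
Round 4 (the distributor proposes): the studio can get 30 next round, worth 0.76 × 30 = 22.8 now. The distributor offers 22.8 and keeps 30 − 22.8 = 7.2.
Round 3 (the studio proposes): the distributor can get 7.2 next round, worth 0.84 × 7.2 = 6.048 now; the studio offers that and keeps 23.952.
Round 2 (the distributor proposes): the studio can get 23.952 next round, worth 0.76 × 23.952 = 18.20352 now; the distributor offers that and keeps 11.79648.
Round 1 (the studio proposes): the distributor can get 11.79648 next round, worth 0.84 × 11.79648 = 9.9090432 now; the studio offers that and keeps 20.0909568.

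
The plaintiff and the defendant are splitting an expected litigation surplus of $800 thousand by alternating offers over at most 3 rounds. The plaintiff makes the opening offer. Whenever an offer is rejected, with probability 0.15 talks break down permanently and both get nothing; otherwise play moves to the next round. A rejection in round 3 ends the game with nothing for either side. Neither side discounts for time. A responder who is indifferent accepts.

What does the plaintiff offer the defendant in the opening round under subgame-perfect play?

102

By backward induction:
Round 3 (the plaintiff proposes): the defendant will accept anything ≥ 0, so the plaintiff offers 0 and keeps 800.
Round 2 (the defendant proposes): rejecting gives the plaintiff an expected 0.85 × 800 = 680, so the defendant offers 680, keeping 120.
Round 1 (the plaintiff proposes): rejecting gives the defendant an expected 0.85 × 120 = 102; the plaintiff offers that and keeps 698.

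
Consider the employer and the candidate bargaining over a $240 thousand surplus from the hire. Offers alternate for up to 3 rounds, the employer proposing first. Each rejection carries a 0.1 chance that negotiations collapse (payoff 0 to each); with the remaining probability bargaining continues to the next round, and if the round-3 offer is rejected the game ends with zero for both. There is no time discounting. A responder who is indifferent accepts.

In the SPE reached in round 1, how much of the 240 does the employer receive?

218.4

Round 3 (the employer proposes): the candidate will accept anything ≥ 0, so the employer offers 0 and keeps 240.
Round 2 (the candidate proposes): rejecting gives the employer an expected 0.9 × 240 = 216; the candidate offers that and keeps 24.
Round 1 (the employer proposes): rejecting gives the candidate an expected 0.9 × 24 = 21.6. The employer offers 21.6 and keeps 240 − 21.6 = 218.4.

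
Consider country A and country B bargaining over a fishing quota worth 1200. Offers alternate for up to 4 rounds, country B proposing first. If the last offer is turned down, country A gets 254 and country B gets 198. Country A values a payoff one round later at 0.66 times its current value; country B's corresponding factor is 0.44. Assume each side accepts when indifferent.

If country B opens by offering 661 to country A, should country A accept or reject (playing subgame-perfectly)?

Accept

Round 4 (country A proposes): country B gets 198 if talks fail, so country A offers 198 and keeps 1002.
Round 3 (country B proposes): country A can get 1002 next round, worth 0.66 × 1002 = 661.32 now; country B offers that and keeps 538.68.
Round 2 (country A proposes): country B can get 538.68 next round, worth 0.44 × 538.68 = 237.0192 now, so country A offers 237.0192, keeping 962.9808.
So by rejecting in round 1, country A gets 962.9808 next round, worth 0.66 × 962.9808 = 635.567328 now.
Offer 661 ≥ 635.567328, so country A accepts.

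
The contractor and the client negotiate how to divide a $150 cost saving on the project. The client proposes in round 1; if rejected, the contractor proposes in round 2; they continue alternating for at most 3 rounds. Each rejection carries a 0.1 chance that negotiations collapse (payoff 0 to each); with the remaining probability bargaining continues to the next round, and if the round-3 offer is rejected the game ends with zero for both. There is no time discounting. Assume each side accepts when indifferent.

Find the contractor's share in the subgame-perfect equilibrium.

Round 3 (the client proposes): rejection yields 0 for the contractor; the client offers 0 and keeps 150.
Round 2 (the contractor proposes): rejecting gives the client an expected 0.9 × 150 = 135. The contractor offers 135 and keeps 150 − 135 = 15.
Round 1 (the client proposes): rejecting gives the contractor an expected 0.9 × 15 = 13.5. The client offers 13.5 and keeps 150 − 13.5 = 136.5.

13.5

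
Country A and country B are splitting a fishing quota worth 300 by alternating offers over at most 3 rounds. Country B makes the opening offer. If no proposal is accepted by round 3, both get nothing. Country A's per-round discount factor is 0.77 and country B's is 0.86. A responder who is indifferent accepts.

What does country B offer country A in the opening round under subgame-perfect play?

32.34

Round 3 (country B proposes): country A will accept anything ≥ 0, so country B offers 0 and keeps 300.
Round 2 (country A proposes): country B can get 300 next round, worth 0.86 × 300 = 258 now; country A offers that and keeps 42.
Round 1 (country B proposes): country A can get 42 next round, worth 0.77 × 42 = 32.34 now. Country B offers 32.34 and keeps 300 − 32.34 = 267.66.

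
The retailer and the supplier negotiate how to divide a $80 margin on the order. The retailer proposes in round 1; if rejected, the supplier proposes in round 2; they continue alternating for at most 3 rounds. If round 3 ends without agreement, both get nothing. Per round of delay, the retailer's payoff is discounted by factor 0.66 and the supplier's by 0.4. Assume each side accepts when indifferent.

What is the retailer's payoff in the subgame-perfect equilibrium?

69.12

Solve by backward induction from round 3.
Round 3 (the retailer proposes): rejection yields 0 for the supplier; the retailer offers 0 and keeps 80.
Round 2 (the supplier proposes): the retailer can get 80 next round, worth 0.66 × 80 = 52.8 now. The supplier offers 52.8 and keeps 80 − 52.8 = 27.2.
Round 1 (the retailer proposes): the supplier can get 27.2 next round, worth 0.4 × 27.2 = 10.88 now. The retailer offers 10.88 and keeps 80 − 10.88 = 69.12.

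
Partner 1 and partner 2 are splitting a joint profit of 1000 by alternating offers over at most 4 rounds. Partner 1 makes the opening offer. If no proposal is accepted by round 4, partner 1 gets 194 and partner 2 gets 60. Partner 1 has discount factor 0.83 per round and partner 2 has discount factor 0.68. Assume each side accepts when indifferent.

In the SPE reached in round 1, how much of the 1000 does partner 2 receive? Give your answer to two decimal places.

424.94

Round 4 (partner 2 proposes): partner 1 gets 194 if talks fail, so partner 2 offers 194 and keeps 806.
Round 3 (partner 1 proposes): partner 2 can get 806 next round, worth 0.68 × 806 = 548.08 now; partner 1 offers that and keeps 451.92.
Round 2 (partner 2 proposes): partner 1 can get 451.92 next round, worth 0.83 × 451.92 = 375.0936 now. Partner 2 offers 375.0936 and keeps 1000 − 375.0936 = 624.9064.
Round 1 (partner 1 proposes): partner 2 can get 624.9064 next round, worth 0.68 × 624.9064 = 424.936352 now, so partner 1 offers 424.936352, keeping 575.063648.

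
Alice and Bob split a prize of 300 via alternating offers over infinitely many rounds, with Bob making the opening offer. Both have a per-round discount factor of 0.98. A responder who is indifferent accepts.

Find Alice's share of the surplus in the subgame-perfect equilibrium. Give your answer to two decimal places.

148.48

In a stationary SPE each proposer offers the other exactly their discounted continuation value.
If Bob keeps x when proposing and Alice keeps y when proposing, then x = 300 − 0.98y and y = 300 − 0.98x.
Solving: x = 300(1 − 0.98) / (1 − 0.98·0.98) = 6 / 0.0396 ≈ 151.5152.
Alice gets 300 − 151.5152 ≈ 148.4848.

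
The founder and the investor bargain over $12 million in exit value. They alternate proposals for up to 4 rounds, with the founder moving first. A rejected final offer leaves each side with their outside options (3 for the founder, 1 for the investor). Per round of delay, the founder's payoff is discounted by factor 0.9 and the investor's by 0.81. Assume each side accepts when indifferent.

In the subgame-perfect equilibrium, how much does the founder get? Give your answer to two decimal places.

Solve by backward induction from round 4.
Round 4 (the investor proposes): the founder gets 3 if talks fail, so the investor offers 3 and keeps 9.
Round 3 (the founder proposes): the investor can get 9 next round, worth 0.81 × 9 = 7.29 now. The founder offers 7.29 and keeps 12 − 7.29 = 4.71.
Round 2 (the investor proposes): the founder can get 4.71 next round, worth 0.9 × 4.71 = 4.239 now, so the investor offers 4.239, keeping 7.761.
Round 1 (the founder proposes): the investor can get 7.761 next round, worth 0.81 × 7.761 = 6.28641 now, so the founder offers 6.28641, keeping 5.71359.

5.71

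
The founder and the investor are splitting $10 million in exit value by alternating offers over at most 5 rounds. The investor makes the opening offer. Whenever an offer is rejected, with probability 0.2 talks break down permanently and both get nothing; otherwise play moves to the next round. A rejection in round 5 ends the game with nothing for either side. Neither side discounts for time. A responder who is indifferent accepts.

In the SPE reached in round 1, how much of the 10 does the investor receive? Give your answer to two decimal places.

7.38

Round 5 (the investor proposes): the founder will accept anything ≥ 0, so the investor offers 0 and keeps 10.
Round 4 (the founder proposes): rejecting gives the investor an expected 0.8 × 10 = 8. The founder offers 8 and keeps 10 − 8 = 2.
Round 3 (the investor proposes): rejecting gives the founder an expected 0.8 × 2 = 1.6; the investor offers that and keeps 8.4.
Round 2 (the founder proposes): rejecting gives the investor an expected 0.8 × 8.4 = 6.72; the founder offers that and keeps 3.28.
Round 1 (the investor proposes): rejecting gives the founder an expected 0.8 × 3.28 = 2.624; the investor offers that and keeps 7.376.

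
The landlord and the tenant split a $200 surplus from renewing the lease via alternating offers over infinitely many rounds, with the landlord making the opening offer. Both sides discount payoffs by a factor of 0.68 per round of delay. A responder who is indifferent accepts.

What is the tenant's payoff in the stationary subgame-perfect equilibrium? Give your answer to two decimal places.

Let x be the landlord's share when the landlord proposes and y be the tenant's share when the tenant proposes.
The tenant accepts iff offered ≥ 0.68·y, so x = 200 − 0.68y. Symmetrically y = 200 − 0.68x.
Substituting: x = 200 − 0.68(200 − 0.68x), giving x(1 − 0.68·0.68) = 200(1 − 0.68).
So x = 200 × 0.32 / 0.5376 ≈ 119.0476, and the tenant receives 200 − x ≈ 80.9524.

80.95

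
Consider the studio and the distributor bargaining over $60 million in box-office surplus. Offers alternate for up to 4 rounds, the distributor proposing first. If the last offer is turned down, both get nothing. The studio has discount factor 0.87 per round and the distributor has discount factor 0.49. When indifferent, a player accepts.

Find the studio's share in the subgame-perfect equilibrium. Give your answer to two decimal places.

48.87

Work backward from the last round.
Round 4 (the studio proposes): rejection yields 0 for the distributor; the studio offers 0 and keeps 60.
Round 3 (the distributor proposes): the studio can get 60 next round, worth 0.87 × 60 = 52.2 now, so the distributor offers 52.2, keeping 7.8.
Round 2 (the studio proposes): the distributor can get 7.8 next round, worth 0.49 × 7.8 = 3.822 now; the studio offers that and keeps 56.178.
Round 1 (the distributor proposes): the studio can get 56.178 next round, worth 0.87 × 56.178 = 48.87486 now. The distributor offers 48.87486 and keeps 60 − 48.87486 = 11.12514.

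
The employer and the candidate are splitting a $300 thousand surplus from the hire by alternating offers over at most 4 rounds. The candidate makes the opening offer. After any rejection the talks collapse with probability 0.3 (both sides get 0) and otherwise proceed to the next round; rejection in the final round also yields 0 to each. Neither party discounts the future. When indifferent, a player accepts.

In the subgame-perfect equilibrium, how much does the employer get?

Round 4 (the employer proposes): the candidate will accept anything ≥ 0, so the employer offers 0 and keeps 300.
Round 3 (the candidate proposes): rejecting gives the employer an expected 0.7 × 300 = 210; the candidate offers that and keeps 90.
Round 2 (the employer proposes): rejecting gives the candidate an expected 0.7 × 90 = 63; the employer offers that and keeps 237.
Round 1 (the candidate proposes): rejecting gives the employer an expected 0.7 × 237 = 165.9, so the candidate offers 165.9, keeping 134.1.

165.9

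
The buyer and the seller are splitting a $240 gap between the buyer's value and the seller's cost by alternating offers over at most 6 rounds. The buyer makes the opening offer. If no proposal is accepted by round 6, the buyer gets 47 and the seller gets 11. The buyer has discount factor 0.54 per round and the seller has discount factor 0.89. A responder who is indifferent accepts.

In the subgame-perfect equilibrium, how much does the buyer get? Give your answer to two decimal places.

By backward induction:
Round 6 (the seller proposes): the buyer gets 47 if talks fail, so the seller offers 47 and keeps 193.
Round 5 (the buyer proposes): the seller can get 193 next round, worth 0.89 × 193 = 171.77 now. The buyer offers 171.77 and keeps 240 − 171.77 = 68.23.
Round 4 (the seller proposes): the buyer can get 68.23 next round, worth 0.54 × 68.23 = 36.8442 now; the seller offers that and keeps 203.1558.
Round 3 (the buyer proposes): the seller can get 203.1558 next round, worth 0.89 × 203.1558 = 180.808662 now, so the buyer offers 180.808662, keeping 59.191338.
Round 2 (the seller proposes): the buyer can get 59.191338 next round, worth 0.54 × 59.191338 = 31.96332252 now; the seller offers that and keeps 208.03667748.
Round 1 (the buyer proposes): the seller can get 208.03667748 next round, worth 0.89 × 208.03667748 = 185.1526429572 now. The buyer offers 185.1526429572 and keeps 240 − 185.1526429572 = 54.8473570428.

54.85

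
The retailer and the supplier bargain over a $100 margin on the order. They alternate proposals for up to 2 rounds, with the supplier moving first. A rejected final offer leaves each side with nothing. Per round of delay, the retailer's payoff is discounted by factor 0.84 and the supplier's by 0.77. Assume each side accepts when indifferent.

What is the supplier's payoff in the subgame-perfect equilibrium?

Round 2 (the retailer proposes): rejection yields 0 for the supplier; the retailer offers 0 and keeps 100.
Round 1 (the supplier proposes): the retailer can get 100 next round, worth 0.84 × 100 = 84 now; the supplier offers that and keeps 16.

16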